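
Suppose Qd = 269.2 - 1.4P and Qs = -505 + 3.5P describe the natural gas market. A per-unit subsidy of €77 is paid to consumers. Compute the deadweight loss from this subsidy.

Pre-subsidy: 269.2 - 1.4P = -505 + 3.5P gives P* = 158, Q* = 48.
With the rebate, buyers effectively pay Pb = Ps − 77, where Ps is the price sellers receive.
Demand in terms of Ps becomes Qd = 269.2 − 1.4(Ps − 77) = 377 - 1.4Ps. Setting this equal to supply: 377 - 1.4Ps = -505 + 3.5Ps, so Ps = 180.
Buyers pay Pb = 180 − 77 = 103; Q' = -505 + 3.5·180 = 125.
The subsidy expands output by 125 − 48 = 77 past the efficient level; on those units the gap between marginal cost and willingness to pay runs from 0 up to 77.
DWL = ½ × 77 × 77 = 2964.5.

Deadweight loss = €2964.5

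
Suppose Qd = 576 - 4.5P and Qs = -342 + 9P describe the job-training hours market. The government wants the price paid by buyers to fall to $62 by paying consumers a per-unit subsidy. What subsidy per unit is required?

At a buyer price of 62, quantity demanded is 576 − 4.5·62 = 297.
Sellers supply 297 only when they receive Ps with -342 + 9·Ps = 297, i.e. Ps = 71.
s = Ps − Pb = 71 − 62 = 9.

Required subsidy s = $9 per unit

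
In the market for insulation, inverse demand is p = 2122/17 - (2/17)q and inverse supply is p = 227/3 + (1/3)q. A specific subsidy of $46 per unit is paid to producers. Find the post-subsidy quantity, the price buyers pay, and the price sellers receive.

Pre-subsidy: 2122/17 - (2/17)q = 227/3 + (1/3)q gives q* = 109 and p* = 112.
With the subsidy, sellers receive ps = pb + 46 for each unit, where pb is the price buyers pay.
On the curves, pb = 2122/17 - (2/17)q and ps = 227/3 + (1/3)q; the wedge ps − pb = 46 gives 227/3 + (1/3)q − (2122/17 - (2/17)q) = 46, so q' = 211.
Then pb = 2122/17 − (2/17)·211 = 100 and ps = 227/3 + (1/3)·211 = 146.

q' = 211; buyers pay $100; sellers receive $146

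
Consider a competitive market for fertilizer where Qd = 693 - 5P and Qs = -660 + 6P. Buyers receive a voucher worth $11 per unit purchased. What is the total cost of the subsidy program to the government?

Pre-subsidy: 693 - 5P = -660 + 6P gives P* = 123, Q* = 78.
With the rebate, buyers effectively pay Pb = Ps − 11, where Ps is the price sellers receive.
Demand in terms of Ps becomes Qd = 693 − 5(Ps − 11) = 748 - 5Ps. Setting this equal to supply: 748 - 5Ps = -660 + 6Ps, so Ps = 128.
Buyers pay Pb = 128 − 11 = 117; Q' = -660 + 6·128 = 108.
Government outlay = subsidy × quantity = 11 × 108 = 1188.

Government cost = $1188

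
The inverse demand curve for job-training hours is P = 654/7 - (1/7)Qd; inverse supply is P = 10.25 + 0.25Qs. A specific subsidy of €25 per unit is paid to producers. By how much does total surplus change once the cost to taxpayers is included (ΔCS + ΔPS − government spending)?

Net change in total surplus = -8750/11

Pre-subsidy: 654/7 - (1/7)Q = 10.25 + 0.25Q gives Q* = 2329/11 and P* = 695/11.
With the subsidy, sellers receive Ps = Pb + 25 for each unit, where Pb is the price buyers pay.
On the curves, Pb = 654/7 - (1/7)Q and Ps = 10.25 + 0.25Q; the wedge Ps − Pb = 25 gives 10.25 + 0.25Q − (654/7 - (1/7)Q) = 25, so Q' = 3029/11.
Then Pb = 654/7 − (1/7)·(3029/11) = 595/11 and Ps = 10.25 + 0.25·(3029/11) = 870/11.
ΔCS = ½(2329/11 + 3029/11)(695/11 − 595/11) = 267900/121; ΔPS = ½(2329/11 + 3029/11)(870/11 − 695/11) = 468825/121.
Government spending = 25 × 3029/11 = 75725/11.
Net change = 267900/121 + 468825/121 − 75725/11 = -8750/11. The loss equals the DWL triangle ½·25·700/11.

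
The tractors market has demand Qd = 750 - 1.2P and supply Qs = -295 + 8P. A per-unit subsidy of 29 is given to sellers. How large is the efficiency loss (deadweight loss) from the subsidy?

Pre-subsidy: 750 - 1.2P = -295 + 8P gives P* = 5225/46, Q* = 14115/23.
With the subsidy, sellers receive Ps = Pb + 29 for each unit, where Pb is the price buyers pay.
Supply in terms of Pb becomes Qs = -295 + 8(Pb + 29) = -63 + 8Pb. Setting this equal to demand: 750 - 1.2Pb = -63 + 8Pb, so Pb = 4065/46.
Sellers receive Ps = 4065/46 + 29 = 5399/46; Q' = 750 − 1.2·(4065/46) = 14811/23.
The subsidy expands output by 14811/23 − 14115/23 = 696/23 past the efficient level; on those units the gap between marginal cost and willingness to pay runs from 0 up to 29.
DWL = ½ × 29 × 696/23 = 10092/23.

Deadweight loss = 10092/23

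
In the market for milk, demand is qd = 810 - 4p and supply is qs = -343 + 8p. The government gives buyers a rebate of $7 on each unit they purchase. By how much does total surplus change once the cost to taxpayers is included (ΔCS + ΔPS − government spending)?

Pre-subsidy: 810 - 4p = -343 + 8p gives p* = 1153/12, q* = 1277/3.
With the rebate, buyers effectively pay pb = ps − 7, where ps is the price sellers receive.
Demand in terms of ps becomes qd = 810 − 4(ps − 7) = 838 - 4ps. Setting this equal to supply: 838 - 4ps = -343 + 8ps, so ps = 1181/12.
Buyers pay pb = 1181/12 − 7 = 1097/12; q' = -343 + 8·(1181/12) = 1333/3.
ΔCS = ½(1277/3 + 1333/3)(1153/12 − 1097/12) = 2030; ΔPS = ½(1277/3 + 1333/3)(1181/12 − 1153/12) = 1015.
Government spending = 7 × 1333/3 = 9331/3.
Net change = 2030 + 1015 − 9331/3 = -196/3. The loss equals the DWL triangle ½·7·56/3.

Net change in total surplus = -196/3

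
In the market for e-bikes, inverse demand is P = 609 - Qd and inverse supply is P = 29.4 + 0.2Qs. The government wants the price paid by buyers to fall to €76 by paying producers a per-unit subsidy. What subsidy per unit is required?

Required subsidy s = €60 per unit

At a buyer price of 76, quantity demanded is 609 − 1·76 = 533.
Sellers supply 533 only when they receive Ps = 29.4 + 0.2·533 = 136.
s = Ps − Pb = 136 − 76 = 60.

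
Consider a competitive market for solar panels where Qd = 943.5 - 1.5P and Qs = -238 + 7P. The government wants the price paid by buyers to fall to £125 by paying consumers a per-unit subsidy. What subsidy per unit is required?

Required subsidy s = £17 per unit

At a buyer price of 125, quantity demanded is 943.5 − 1.5·125 = 756.
Sellers supply 756 only when they receive Ps with -238 + 7·Ps = 756, i.e. Ps = 142.
s = Ps − Pb = 142 − 125 = 17.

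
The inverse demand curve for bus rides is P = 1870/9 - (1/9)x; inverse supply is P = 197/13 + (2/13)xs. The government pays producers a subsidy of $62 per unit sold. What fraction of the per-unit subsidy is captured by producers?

Producer share = 18/31

Pre-subsidy: 1870/9 - (1/9)x = 197/13 + (2/13)x gives x* = 727 and P* = 127.
With the subsidy, sellers receive Ps = Pb + 62 for each unit, where Pb is the price buyers pay.
On the curves, Pb = 1870/9 - (1/9)x and Ps = 197/13 + (2/13)x; the wedge Ps − Pb = 62 gives 197/13 + (2/13)x − (1870/9 - (1/9)x) = 62, so x' = 961.
Then Pb = 1870/9 − (1/9)·961 = 101 and Ps = 197/13 + (2/13)·961 = 163.
Buyers' price falls by P* − Pb = 127 − 101 = 26; sellers' price rises by Ps − P* = 163 − 127 = 36.
So producers capture 36/62 = 18/31 of each unit of subsidy.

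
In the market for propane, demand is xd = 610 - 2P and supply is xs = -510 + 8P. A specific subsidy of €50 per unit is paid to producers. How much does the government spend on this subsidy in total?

Government cost = €23300

Pre-subsidy: 610 - 2P = -510 + 8P gives P* = 112, x* = 386.
With the subsidy, sellers receive Ps = Pb + 50 for each unit, where Pb is the price buyers pay.
Supply in terms of Pb becomes xs = -510 + 8(Pb + 50) = -110 + 8Pb. Setting this equal to demand: 610 - 2Pb = -110 + 8Pb, so Pb = 72.
Sellers receive Ps = 72 + 50 = 122; x' = 610 − 2·72 = 466.
Government outlay = subsidy × quantity = 50 × 466 = 23300.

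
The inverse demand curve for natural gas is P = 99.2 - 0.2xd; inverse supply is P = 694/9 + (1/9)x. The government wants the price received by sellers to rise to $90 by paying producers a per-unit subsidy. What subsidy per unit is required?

Required subsidy s = $14 per unit

At a seller price of 90, quantity supplied is -694 + 9·90 = 116.
Buyers absorb 116 only when they pay Pb = 99.2 − 0.2·116 = 76.
s = Ps − Pb = 90 − 76 = 14.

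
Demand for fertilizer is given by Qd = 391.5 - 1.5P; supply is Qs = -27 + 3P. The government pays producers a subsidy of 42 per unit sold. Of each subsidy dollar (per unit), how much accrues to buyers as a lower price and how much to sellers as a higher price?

Pre-subsidy: 391.5 - 1.5P = -27 + 3P gives P* = 93, Q* = 252.
With the subsidy, sellers receive Ps = Pb + 42 for each unit, where Pb is the price buyers pay.
Supply in terms of Pb becomes Qs = -27 + 3(Pb + 42) = 99 + 3Pb. Setting this equal to demand: 391.5 - 1.5Pb = 99 + 3Pb, so Pb = 65.
Sellers receive Ps = 65 + 42 = 107; Q' = 391.5 − 1.5·65 = 294.
Buyers' price falls by P* − Pb = 93 − 65 = 28; sellers' price rises by Ps − P* = 107 − 93 = 14.

Buyers gain 28 per unit; sellers gain 14 per unit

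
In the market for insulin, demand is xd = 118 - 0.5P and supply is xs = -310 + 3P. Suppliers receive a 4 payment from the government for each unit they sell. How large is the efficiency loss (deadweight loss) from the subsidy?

Deadweight loss = 24/7

Pre-subsidy: 118 - 0.5P = -310 + 3P gives P* = 856/7, x* = 398/7.
With the subsidy, sellers receive Ps = Pb + 4 for each unit, where Pb is the price buyers pay.
Supply in terms of Pb becomes xs = -310 + 3(Pb + 4) = -298 + 3Pb. Setting this equal to demand: 118 - 0.5Pb = -298 + 3Pb, so Pb = 832/7.
Sellers receive Ps = 832/7 + 4 = 860/7; x' = 118 − 0.5·(832/7) = 410/7.
The subsidy expands output by 410/7 − 398/7 = 12/7 past the efficient level; on those units the gap between marginal cost and willingness to pay runs from 0 up to 4.
DWL = ½ × 4 × 12/7 = 24/7.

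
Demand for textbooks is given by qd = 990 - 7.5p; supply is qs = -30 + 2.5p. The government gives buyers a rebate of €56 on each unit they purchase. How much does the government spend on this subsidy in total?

Pre-subsidy: 990 - 7.5p = -30 + 2.5p gives p* = 102, q* = 225.
With the rebate, buyers effectively pay pb = ps − 56, where ps is the price sellers receive.
Demand in terms of ps becomes qd = 990 − 7.5(ps − 56) = 1410 - 7.5ps. Setting this equal to supply: 1410 - 7.5ps = -30 + 2.5ps, so ps = 144.
Buyers pay pb = 144 − 56 = 88; q' = -30 + 2.5·144 = 330.
Government outlay = subsidy × quantity = 56 × 330 = 18480.

Government cost = €18480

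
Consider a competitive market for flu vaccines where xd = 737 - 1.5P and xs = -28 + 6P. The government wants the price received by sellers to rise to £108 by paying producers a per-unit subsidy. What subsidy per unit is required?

Required subsidy s = £30 per unit

At a seller price of 108, quantity supplied is -28 + 6·108 = 620.
Buyers absorb 620 only when they pay Pb with 737 − 1.5·Pb = 620, i.e. Pb = 78.
s = Ps − Pb = 108 − 78 = 30.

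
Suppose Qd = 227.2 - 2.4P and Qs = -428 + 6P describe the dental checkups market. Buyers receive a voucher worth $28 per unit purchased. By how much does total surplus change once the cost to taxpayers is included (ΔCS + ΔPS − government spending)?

Pre-subsidy: 227.2 - 2.4P = -428 + 6P gives P* = 78, Q* = 40.
With the rebate, buyers effectively pay Pb = Ps − 28, where Ps is the price sellers receive.
Demand in terms of Ps becomes Qd = 227.2 − 2.4(Ps − 28) = 294.4 - 2.4Ps. Setting this equal to supply: 294.4 - 2.4Ps = -428 + 6Ps, so Ps = 86.
Buyers pay Pb = 86 − 28 = 58; Q' = -428 + 6·86 = 88.
ΔCS = ½(40 + 88)(78 − 58) = 1280; ΔPS = ½(40 + 88)(86 − 78) = 512.
Government spending = 28 × 88 = 2464.
Net change = 1280 + 512 − 2464 = -672. The loss equals the DWL triangle ½·28·48.

Net change in total surplus = -$672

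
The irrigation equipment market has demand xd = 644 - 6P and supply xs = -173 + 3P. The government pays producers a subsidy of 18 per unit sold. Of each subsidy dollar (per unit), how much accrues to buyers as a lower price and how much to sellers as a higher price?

Pre-subsidy: 644 - 6P = -173 + 3P gives P* = 817/9, x* = 298/3.
With the subsidy, sellers receive Ps = Pb + 18 for each unit, where Pb is the price buyers pay.
Supply in terms of Pb becomes xs = -173 + 3(Pb + 18) = -119 + 3Pb. Setting this equal to demand: 644 - 6Pb = -119 + 3Pb, so Pb = 763/9.
Sellers receive Ps = 763/9 + 18 = 925/9; x' = 644 − 6·(763/9) = 406/3.
Buyers' price falls by P* − Pb = 817/9 − 763/9 = 6; sellers' price rises by Ps − P* = 925/9 − 817/9 = 12.

Buyers gain 6 per unit; sellers gain 12 per unit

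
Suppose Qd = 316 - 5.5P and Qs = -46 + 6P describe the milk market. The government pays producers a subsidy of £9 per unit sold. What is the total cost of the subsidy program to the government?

Government cost = 34920/23

Pre-subsidy: 316 - 5.5P = -46 + 6P gives P* = 724/23, Q* = 3286/23.
With the subsidy, sellers receive Ps = Pb + 9 for each unit, where Pb is the price buyers pay.
Supply in terms of Pb becomes Qs = -46 + 6(Pb + 9) = 8 + 6Pb. Setting this equal to demand: 316 - 5.5Pb = 8 + 6Pb, so Pb = 616/23.
Sellers receive Ps = 616/23 + 9 = 823/23; Q' = 316 − 5.5·(616/23) = 3880/23.
Government outlay = subsidy × quantity = 9 × 3880/23 = 34920/23.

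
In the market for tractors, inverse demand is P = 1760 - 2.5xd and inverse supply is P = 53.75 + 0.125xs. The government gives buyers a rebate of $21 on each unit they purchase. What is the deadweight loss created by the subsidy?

Deadweight loss = $84

Pre-subsidy: 1760 - 2.5x = 53.75 + 0.125x gives x* = 650 and P* = 135.
With the rebate, buyers effectively pay Pb = Ps − 21, where Ps is the price sellers receive.
On the curves, Pb = 1760 - 2.5x and Ps = 53.75 + 0.125x; the wedge Ps − Pb = 21 gives 53.75 + 0.125x − (1760 - 2.5x) = 21, so x' = 658.
Then Pb = 1760 − 2.5·658 = 115 and Ps = 53.75 + 0.125·658 = 136.
The subsidy expands output by 658 − 650 = 8 past the efficient level; on those units the gap between marginal cost and willingness to pay runs from 0 up to 21.
DWL = ½ × 21 × 8 = 84.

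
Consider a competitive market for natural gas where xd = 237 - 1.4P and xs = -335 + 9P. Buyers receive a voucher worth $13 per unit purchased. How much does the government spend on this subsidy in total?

Government cost = $2284.75

Pre-subsidy: 237 - 1.4P = -335 + 9P gives P* = 55, x* = 160.
With the rebate, buyers effectively pay Pb = Ps − 13, where Ps is the price sellers receive.
Demand in terms of Ps becomes xd = 237 − 1.4(Ps − 13) = 255.2 - 1.4Ps. Setting this equal to supply: 255.2 - 1.4Ps = -335 + 9Ps, so Ps = 56.75.
Buyers pay Pb = 56.75 − 13 = 43.75; x' = -335 + 9·56.75 = 175.75.
Government outlay = subsidy × quantity = 13 × 175.75 = 2284.75.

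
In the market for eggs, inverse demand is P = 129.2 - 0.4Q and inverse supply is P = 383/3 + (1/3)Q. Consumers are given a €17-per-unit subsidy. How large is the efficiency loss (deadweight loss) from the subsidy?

Deadweight loss = 4335/22

Pre-subsidy: 129.2 - 0.4Q = 383/3 + (1/3)Q gives Q* = 23/11 and P* = 1412/11.
With the rebate, buyers effectively pay Pb = Ps − 17, where Ps is the price sellers receive.
On the curves, Pb = 129.2 - 0.4Q and Ps = 383/3 + (1/3)Q; the wedge Ps − Pb = 17 gives 383/3 + (1/3)Q − (129.2 - 0.4Q) = 17, so Q' = 278/11.
Then Pb = 129.2 − 0.4·(278/11) = 1310/11 and Ps = 383/3 + (1/3)·(278/11) = 1497/11.
The subsidy expands output by 278/11 − 23/11 = 255/11 past the efficient level; on those units the gap between marginal cost and willingness to pay runs from 0 up to 17.
DWL = ½ × 17 × 255/11 = 4335/22.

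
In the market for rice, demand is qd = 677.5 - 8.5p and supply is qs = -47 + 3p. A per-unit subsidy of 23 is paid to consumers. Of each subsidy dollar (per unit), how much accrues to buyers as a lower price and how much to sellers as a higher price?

Buyers gain 6 per unit; sellers gain 17 per unit

Pre-subsidy: 677.5 - 8.5p = -47 + 3p gives p* = 63, q* = 142.
With the rebate, buyers effectively pay pb = ps − 23, where ps is the price sellers receive.
Demand in terms of ps becomes qd = 677.5 − 8.5(ps − 23) = 873 - 8.5ps. Setting this equal to supply: 873 - 8.5ps = -47 + 3ps, so ps = 80.
Buyers pay pb = 80 − 23 = 57; q' = -47 + 3·80 = 193.
Buyers' price falls by p* − pb = 63 − 57 = 6; sellers' price rises by ps − p* = 80 − 63 = 17.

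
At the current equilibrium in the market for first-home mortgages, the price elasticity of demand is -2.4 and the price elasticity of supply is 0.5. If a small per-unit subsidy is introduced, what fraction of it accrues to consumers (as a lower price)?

For a small subsidy around the equilibrium, the benefit split depends on the relative slopes, which at a point are proportional to the elasticities.
Buyer share = εs/(εs + |εd|) = 0.5/(0.5 + 2.4) = 5/29; seller share = |εd|/(εs + |εd|) = 24/29.

Consumer share = 5/29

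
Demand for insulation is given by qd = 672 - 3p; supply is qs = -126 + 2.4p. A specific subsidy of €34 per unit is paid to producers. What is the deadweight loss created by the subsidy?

Pre-subsidy: 672 - 3p = -126 + 2.4p gives p* = 1330/9, q* = 686/3.
With the subsidy, sellers receive ps = pb + 34 for each unit, where pb is the price buyers pay.
Supply in terms of pb becomes qs = -126 + 2.4(pb + 34) = -44.4 + 2.4pb. Setting this equal to demand: 672 - 3pb = -44.4 + 2.4pb, so pb = 398/3.
Sellers receive ps = 398/3 + 34 = 500/3; q' = 672 − 3·(398/3) = 274.
The subsidy expands output by 274 − 686/3 = 136/3 past the efficient level; on those units the gap between marginal cost and willingness to pay runs from 0 up to 34.
DWL = ½ × 34 × 136/3 = 2312/3.

Deadweight loss = 2312/3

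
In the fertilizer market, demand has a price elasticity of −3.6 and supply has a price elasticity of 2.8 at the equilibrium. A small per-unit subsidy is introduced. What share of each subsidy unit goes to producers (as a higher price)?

Producer share = 0.5625

For a small subsidy around the equilibrium, the benefit split depends on the relative slopes, which at a point are proportional to the elasticities.
Buyer share = εs/(εs + |εd|) = 2.8/(2.8 + 3.6) = 0.4375; seller share = |εd|/(εs + |εd|) = 0.5625.
So producers capture 0.5625 of the subsidy.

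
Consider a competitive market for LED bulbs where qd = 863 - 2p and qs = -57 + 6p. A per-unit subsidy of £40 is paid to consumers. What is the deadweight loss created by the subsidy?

Deadweight loss = £1200

Pre-subsidy: 863 - 2p = -57 + 6p gives p* = 115, q* = 633.
With the rebate, buyers effectively pay pb = ps − 40, where ps is the price sellers receive.
Demand in terms of ps becomes qd = 863 − 2(ps − 40) = 943 - 2ps. Setting this equal to supply: 943 - 2ps = -57 + 6ps, so ps = 125.
Buyers pay pb = 125 − 40 = 85; q' = -57 + 6·125 = 693.
The subsidy expands output by 693 − 633 = 60 past the efficient level; on those units the gap between marginal cost and willingness to pay runs from 0 up to 40.
DWL = ½ × 40 × 60 = 1200.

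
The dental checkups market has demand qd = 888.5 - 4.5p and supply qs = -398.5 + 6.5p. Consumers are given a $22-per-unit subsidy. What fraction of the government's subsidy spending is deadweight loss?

DWL / government spending = 117/1682

Pre-subsidy: 888.5 - 4.5p = -398.5 + 6.5p gives p* = 117, q* = 362.
With the rebate, buyers effectively pay pb = ps − 22, where ps is the price sellers receive.
Demand in terms of ps becomes qd = 888.5 − 4.5(ps − 22) = 987.5 - 4.5ps. Setting this equal to supply: 987.5 - 4.5ps = -398.5 + 6.5ps, so ps = 126.
Buyers pay pb = 126 − 22 = 104; q' = -398.5 + 6.5·126 = 420.5.
ΔCS = ½(362 + 420.5)(117 − 104) = 5086.25; ΔPS = ½(362 + 420.5)(126 − 117) = 3521.25.
Government spending = 22 × 420.5 = 9251.
DWL = ½ × 22 × (420.5 − 362) = 643.5; fraction = 643.5 / 9251 = 117/1682.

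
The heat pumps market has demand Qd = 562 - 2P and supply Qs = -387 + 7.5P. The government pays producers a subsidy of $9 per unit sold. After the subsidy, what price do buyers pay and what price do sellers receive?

Buyers pay 1763/19; sellers receive 1934/19

Pre-subsidy: 562 - 2P = -387 + 7.5P gives P* = 1898/19, Q* = 6882/19.
With the subsidy, sellers receive Ps = Pb + 9 for each unit, where Pb is the price buyers pay.
Supply in terms of Pb becomes Qs = -387 + 7.5(Pb + 9) = -319.5 + 7.5Pb. Setting this equal to demand: 562 - 2Pb = -319.5 + 7.5Pb, so Pb = 1763/19.
Sellers receive Ps = 1763/19 + 9 = 1934/19; Q' = 562 − 2·(1763/19) = 7152/19.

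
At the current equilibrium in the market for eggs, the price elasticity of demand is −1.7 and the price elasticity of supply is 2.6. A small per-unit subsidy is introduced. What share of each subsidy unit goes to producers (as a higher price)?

For a small subsidy around the equilibrium, the benefit split depends on the relative slopes, which at a point are proportional to the elasticities.
Buyer share = εs/(εs + |εd|) = 2.6/(2.6 + 1.7) = 26/43; seller share = |εd|/(εs + |εd|) = 17/43.
So producers capture 17/43 of the subsidy.

Producer share = 17/43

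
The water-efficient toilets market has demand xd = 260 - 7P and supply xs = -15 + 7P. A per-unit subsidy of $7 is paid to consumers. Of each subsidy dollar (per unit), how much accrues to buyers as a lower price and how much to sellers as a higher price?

Pre-subsidy: 260 - 7P = -15 + 7P gives P* = 275/14, x* = 122.5.
With the rebate, buyers effectively pay Pb = Ps − 7, where Ps is the price sellers receive.
Demand in terms of Ps becomes xd = 260 − 7(Ps − 7) = 309 - 7Ps. Setting this equal to supply: 309 - 7Ps = -15 + 7Ps, so Ps = 162/7.
Buyers pay Pb = 162/7 − 7 = 113/7; x' = -15 + 7·(162/7) = 147.
Buyers' price falls by P* − Pb = 275/14 − 113/7 = 3.5; sellers' price rises by Ps − P* = 162/7 − 275/14 = 3.5.

Buyers gain $3.5 per unit; sellers gain $3.5 per unit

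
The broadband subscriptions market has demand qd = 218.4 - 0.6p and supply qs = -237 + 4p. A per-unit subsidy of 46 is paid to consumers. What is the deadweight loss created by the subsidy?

Deadweight loss = 552

Pre-subsidy: 218.4 - 0.6p = -237 + 4p gives p* = 99, q* = 159.
With the rebate, buyers effectively pay pb = ps − 46, where ps is the price sellers receive.
Demand in terms of ps becomes qd = 218.4 − 0.6(ps − 46) = 246 - 0.6ps. Setting this equal to supply: 246 - 0.6ps = -237 + 4ps, so ps = 105.
Buyers pay pb = 105 − 46 = 59; q' = -237 + 4·105 = 183.
The subsidy expands output by 183 − 159 = 24 past the efficient level; on those units the gap between marginal cost and willingness to pay runs from 0 up to 46.
DWL = ½ × 46 × 24 = 552.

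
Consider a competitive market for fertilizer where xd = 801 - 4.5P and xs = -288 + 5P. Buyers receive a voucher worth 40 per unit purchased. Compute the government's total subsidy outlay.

Government cost = 288720/19

Pre-subsidy: 801 - 4.5P = -288 + 5P gives P* = 2178/19, x* = 5418/19.
With the rebate, buyers effectively pay Pb = Ps − 40, where Ps is the price sellers receive.
Demand in terms of Ps becomes xd = 801 − 4.5(Ps − 40) = 981 - 4.5Ps. Setting this equal to supply: 981 - 4.5Ps = -288 + 5Ps, so Ps = 2538/19.
Buyers pay Pb = 2538/19 − 40 = 1778/19; x' = -288 + 5·(2538/19) = 7218/19.
Government outlay = subsidy × quantity = 40 × 7218/19 = 288720/19.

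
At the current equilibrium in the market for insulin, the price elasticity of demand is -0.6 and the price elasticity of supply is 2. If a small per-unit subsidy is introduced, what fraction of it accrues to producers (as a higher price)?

Producer share = 3/13

For a small subsidy around the equilibrium, the benefit split depends on the relative slopes, which at a point are proportional to the elasticities.
Buyer share = εs/(εs + |εd|) = 2/(2 + 0.6) = 10/13; seller share = |εd|/(εs + |εd|) = 3/13.
So producers capture 3/13 of the subsidy.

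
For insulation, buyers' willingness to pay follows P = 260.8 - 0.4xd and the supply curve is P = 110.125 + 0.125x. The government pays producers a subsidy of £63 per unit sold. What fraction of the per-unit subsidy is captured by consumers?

Consumer share = 16/21

Pre-subsidy: 260.8 - 0.4x = 110.125 + 0.125x gives x* = 287 and P* = 146.
With the subsidy, sellers receive Ps = Pb + 63 for each unit, where Pb is the price buyers pay.
On the curves, Pb = 260.8 - 0.4x and Ps = 110.125 + 0.125x; the wedge Ps − Pb = 63 gives 110.125 + 0.125x − (260.8 - 0.4x) = 63, so x' = 407.
Then Pb = 260.8 − 0.4·407 = 98 and Ps = 110.125 + 0.125·407 = 161.
Buyers' price falls by P* − Pb = 146 − 98 = 48; sellers' price rises by Ps − P* = 161 − 146 = 15.
So consumers capture 48/63 = 16/21 of each unit of subsidy.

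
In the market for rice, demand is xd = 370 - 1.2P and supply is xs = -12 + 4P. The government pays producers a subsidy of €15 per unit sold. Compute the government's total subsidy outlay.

Government cost = 57660/13

Pre-subsidy: 370 - 1.2P = -12 + 4P gives P* = 955/13, x* = 3664/13.
With the subsidy, sellers receive Ps = Pb + 15 for each unit, where Pb is the price buyers pay.
Supply in terms of Pb becomes xs = -12 + 4(Pb + 15) = 48 + 4Pb. Setting this equal to demand: 370 - 1.2Pb = 48 + 4Pb, so Pb = 805/13.
Sellers receive Ps = 805/13 + 15 = 1000/13; x' = 370 − 1.2·(805/13) = 3844/13.
Government outlay = subsidy × quantity = 15 × 3844/13 = 57660/13.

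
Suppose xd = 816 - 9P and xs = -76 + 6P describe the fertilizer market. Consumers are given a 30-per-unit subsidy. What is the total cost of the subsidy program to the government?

Government cost = 11664

Pre-subsidy: 816 - 9P = -76 + 6P gives P* = 892/15, x* = 280.8.
With the rebate, buyers effectively pay Pb = Ps − 30, where Ps is the price sellers receive.
Demand in terms of Ps becomes xd = 816 − 9(Ps − 30) = 1086 - 9Ps. Setting this equal to supply: 1086 - 9Ps = -76 + 6Ps, so Ps = 1162/15.
Buyers pay Pb = 1162/15 − 30 = 712/15; x' = -76 + 6·(1162/15) = 388.8.
Government outlay = subsidy × quantity = 30 × 388.8 = 11664.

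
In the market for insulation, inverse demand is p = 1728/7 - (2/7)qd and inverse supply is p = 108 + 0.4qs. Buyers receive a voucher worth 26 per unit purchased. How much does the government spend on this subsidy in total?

Pre-subsidy: 1728/7 - (2/7)q = 108 + 0.4q gives q* = 202.5 and p* = 189.
With the rebate, buyers effectively pay pb = ps − 26, where ps is the price sellers receive.
On the curves, pb = 1728/7 - (2/7)q and ps = 108 + 0.4q; the wedge ps − pb = 26 gives 108 + 0.4q − (1728/7 - (2/7)q) = 26, so q' = 2885/12.
Then pb = 1728/7 − (2/7)·(2885/12) = 1069/6 and ps = 108 + 0.4·(2885/12) = 1225/6.
Government outlay = subsidy × quantity = 26 × 2885/12 = 37505/6.

Government cost = 37505/6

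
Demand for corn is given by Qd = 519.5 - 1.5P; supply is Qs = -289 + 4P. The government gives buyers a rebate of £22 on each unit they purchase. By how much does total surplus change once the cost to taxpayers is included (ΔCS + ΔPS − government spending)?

Pre-subsidy: 519.5 - 1.5P = -289 + 4P gives P* = 147, Q* = 299.
With the rebate, buyers effectively pay Pb = Ps − 22, where Ps is the price sellers receive.
Demand in terms of Ps becomes Qd = 519.5 − 1.5(Ps − 22) = 552.5 - 1.5Ps. Setting this equal to supply: 552.5 - 1.5Ps = -289 + 4Ps, so Ps = 153.
Buyers pay Pb = 153 − 22 = 131; Q' = -289 + 4·153 = 323.
ΔCS = ½(299 + 323)(147 − 131) = 4976; ΔPS = ½(299 + 323)(153 − 147) = 1866.
Government spending = 22 × 323 = 7106.
Net change = 4976 + 1866 − 7106 = -264. The loss equals the DWL triangle ½·22·24.

Net change in total surplus = -£264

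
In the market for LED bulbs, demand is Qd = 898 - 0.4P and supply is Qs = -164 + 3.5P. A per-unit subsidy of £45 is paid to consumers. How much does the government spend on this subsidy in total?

Pre-subsidy: 898 - 0.4P = -164 + 3.5P gives P* = 3540/13, Q* = 10258/13.
With the rebate, buyers effectively pay Pb = Ps − 45, where Ps is the price sellers receive.
Demand in terms of Ps becomes Qd = 898 − 0.4(Ps − 45) = 916 - 0.4Ps. Setting this equal to supply: 916 - 0.4Ps = -164 + 3.5Ps, so Ps = 3600/13.
Buyers pay Pb = 3600/13 − 45 = 3015/13; Q' = -164 + 3.5·(3600/13) = 10468/13.
Government outlay = subsidy × quantity = 45 × 10468/13 = 471060/13.

Government cost = 471060/13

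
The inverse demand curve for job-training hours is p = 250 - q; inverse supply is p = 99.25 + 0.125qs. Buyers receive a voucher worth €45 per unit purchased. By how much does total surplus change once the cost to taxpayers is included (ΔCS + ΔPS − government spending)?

Pre-subsidy: 250 - q = 99.25 + 0.125q gives q* = 134 and p* = 116.
With the rebate, buyers effectively pay pb = ps − 45, where ps is the price sellers receive.
On the curves, pb = 250 - q and ps = 99.25 + 0.125q; the wedge ps − pb = 45 gives 99.25 + 0.125q − (250 - q) = 45, so q' = 174.
Then pb = 250 − 1·174 = 76 and ps = 99.25 + 0.125·174 = 121.
ΔCS = ½(134 + 174)(116 − 76) = 6160; ΔPS = ½(134 + 174)(121 − 116) = 770.
Government spending = 45 × 174 = 7830.
Net change = 6160 + 770 − 7830 = -900. The loss equals the DWL triangle ½·45·40.

Net change in total surplus = -€900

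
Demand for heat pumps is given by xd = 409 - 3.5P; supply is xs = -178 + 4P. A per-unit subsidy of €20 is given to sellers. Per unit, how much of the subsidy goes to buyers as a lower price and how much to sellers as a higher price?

Buyers gain 32/3 per unit; sellers gain 28/3 per unit

Pre-subsidy: 409 - 3.5P = -178 + 4P gives P* = 1174/15, x* = 2026/15.
With the subsidy, sellers receive Ps = Pb + 20 for each unit, where Pb is the price buyers pay.
Supply in terms of Pb becomes xs = -178 + 4(Pb + 20) = -98 + 4Pb. Setting this equal to demand: 409 - 3.5Pb = -98 + 4Pb, so Pb = 67.6.
Sellers receive Ps = 67.6 + 20 = 87.6; x' = 409 − 3.5·67.6 = 172.4.
Buyers' price falls by P* − Pb = 1174/15 − 67.6 = 32/3; sellers' price rises by Ps − P* = 87.6 − 1174/15 = 28/3.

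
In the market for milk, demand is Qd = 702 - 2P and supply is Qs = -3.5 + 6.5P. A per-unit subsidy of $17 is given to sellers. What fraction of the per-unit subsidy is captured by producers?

Producer share = 4/17

Pre-subsidy: 702 - 2P = -3.5 + 6.5P gives P* = 83, Q* = 536.
With the subsidy, sellers receive Ps = Pb + 17 for each unit, where Pb is the price buyers pay.
Supply in terms of Pb becomes Qs = -3.5 + 6.5(Pb + 17) = 107 + 6.5Pb. Setting this equal to demand: 702 - 2Pb = 107 + 6.5Pb, so Pb = 70.
Sellers receive Ps = 70 + 17 = 87; Q' = 702 − 2·70 = 562.
Buyers' price falls by P* − Pb = 83 − 70 = 13; sellers' price rises by Ps − P* = 87 − 83 = 4.
So producers capture 4/17 = 4/17 of each unit of subsidy.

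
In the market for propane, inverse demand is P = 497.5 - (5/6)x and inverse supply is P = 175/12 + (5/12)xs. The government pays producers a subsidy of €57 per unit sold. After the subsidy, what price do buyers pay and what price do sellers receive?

Pre-subsidy: 497.5 - (5/6)x = 175/12 + (5/12)x gives x* = 1159/3 and P* = 1580/9.
With the subsidy, sellers receive Ps = Pb + 57 for each unit, where Pb is the price buyers pay.
On the curves, Pb = 497.5 - (5/6)x and Ps = 175/12 + (5/12)x; the wedge Ps − Pb = 57 gives 175/12 + (5/12)x − (497.5 - (5/6)x) = 57, so x' = 6479/15.
Then Pb = 497.5 − (5/6)·(6479/15) = 1238/9 and Ps = 175/12 + (5/12)·(6479/15) = 1751/9.

Buyers pay 1238/9; sellers receive 1751/9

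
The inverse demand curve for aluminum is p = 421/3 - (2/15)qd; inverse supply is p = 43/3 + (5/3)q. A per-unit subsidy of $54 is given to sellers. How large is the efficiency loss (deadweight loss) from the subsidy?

Deadweight loss = $810

Pre-subsidy: 421/3 - (2/15)q = 43/3 + (5/3)q gives q* = 70 and p* = 131.
With the subsidy, sellers receive ps = pb + 54 for each unit, where pb is the price buyers pay.
On the curves, pb = 421/3 - (2/15)q and ps = 43/3 + (5/3)q; the wedge ps − pb = 54 gives 43/3 + (5/3)q − (421/3 - (2/15)q) = 54, so q' = 100.
Then pb = 421/3 − (2/15)·100 = 127 and ps = 43/3 + (5/3)·100 = 181.
The subsidy expands output by 100 − 70 = 30 past the efficient level; on those units the gap between marginal cost and willingness to pay runs from 0 up to 54.
DWL = ½ × 54 × 30 = 810.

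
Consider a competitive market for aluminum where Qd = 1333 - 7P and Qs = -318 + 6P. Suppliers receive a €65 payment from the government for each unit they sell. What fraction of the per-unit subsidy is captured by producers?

Producer share = 7/13

Pre-subsidy: 1333 - 7P = -318 + 6P gives P* = 127, Q* = 444.
With the subsidy, sellers receive Ps = Pb + 65 for each unit, where Pb is the price buyers pay.
Supply in terms of Pb becomes Qs = -318 + 6(Pb + 65) = 72 + 6Pb. Setting this equal to demand: 1333 - 7Pb = 72 + 6Pb, so Pb = 97.
Sellers receive Ps = 97 + 65 = 162; Q' = 1333 − 7·97 = 654.
Buyers' price falls by P* − Pb = 127 − 97 = 30; sellers' price rises by Ps − P* = 162 − 127 = 35.
So producers capture 35/65 = 7/13 of each unit of subsidy.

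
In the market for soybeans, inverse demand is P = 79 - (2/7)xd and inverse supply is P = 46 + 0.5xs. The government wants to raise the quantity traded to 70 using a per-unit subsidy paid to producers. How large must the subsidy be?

At x = 70, from the demand curve buyers pay Pb = 79 − (2/7)·70 = 59; from the supply curve sellers need Ps = 46 + 0.5·70 = 81.
The subsidy must fill the gap: s = Ps − Pb = 81 − 59 = 22.

Required subsidy s = 22 per unit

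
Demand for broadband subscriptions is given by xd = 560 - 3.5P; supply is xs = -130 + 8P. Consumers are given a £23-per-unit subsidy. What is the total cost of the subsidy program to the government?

Pre-subsidy: 560 - 3.5P = -130 + 8P gives P* = 60, x* = 350.
With the rebate, buyers effectively pay Pb = Ps − 23, where Ps is the price sellers receive.
Demand in terms of Ps becomes xd = 560 − 3.5(Ps − 23) = 640.5 - 3.5Ps. Setting this equal to supply: 640.5 - 3.5Ps = -130 + 8Ps, so Ps = 67.
Buyers pay Pb = 67 − 23 = 44; x' = -130 + 8·67 = 406.
Government outlay = subsidy × quantity = 23 × 406 = 9338.

Government cost = £9338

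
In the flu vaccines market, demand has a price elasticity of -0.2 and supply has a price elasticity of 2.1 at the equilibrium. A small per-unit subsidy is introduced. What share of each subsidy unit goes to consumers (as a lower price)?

For a small subsidy around the equilibrium, the benefit split depends on the relative slopes, which at a point are proportional to the elasticities.
Buyer share = εs/(εs + |εd|) = 2.1/(2.1 + 0.2) = 21/23; seller share = |εd|/(εs + |εd|) = 2/23.

Consumer share = 21/23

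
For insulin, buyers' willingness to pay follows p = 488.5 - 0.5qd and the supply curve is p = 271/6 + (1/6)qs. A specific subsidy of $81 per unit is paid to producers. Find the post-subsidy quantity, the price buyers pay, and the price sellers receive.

q' = 786.5; buyers pay $95.25; sellers receive $176.25

Pre-subsidy: 488.5 - 0.5q = 271/6 + (1/6)q gives q* = 665 and p* = 156.
With the subsidy, sellers receive ps = pb + 81 for each unit, where pb is the price buyers pay.
On the curves, pb = 488.5 - 0.5q and ps = 271/6 + (1/6)q; the wedge ps − pb = 81 gives 271/6 + (1/6)q − (488.5 - 0.5q) = 81, so q' = 786.5.
Then pb = 488.5 − 0.5·786.5 = 95.25 and ps = 271/6 + (1/6)·786.5 = 176.25.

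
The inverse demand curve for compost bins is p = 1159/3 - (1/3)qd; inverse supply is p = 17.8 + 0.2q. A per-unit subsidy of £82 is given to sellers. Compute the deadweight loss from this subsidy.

Deadweight loss = £6303.75

Pre-subsidy: 1159/3 - (1/3)q = 17.8 + 0.2q gives q* = 691 and p* = 156.
With the subsidy, sellers receive ps = pb + 82 for each unit, where pb is the price buyers pay.
On the curves, pb = 1159/3 - (1/3)q and ps = 17.8 + 0.2q; the wedge ps − pb = 82 gives 17.8 + 0.2q − (1159/3 - (1/3)q) = 82, so q' = 844.75.
Then pb = 1159/3 − (1/3)·844.75 = 104.75 and ps = 17.8 + 0.2·844.75 = 186.75.
The subsidy expands output by 844.75 − 691 = 153.75 past the efficient level; on those units the gap between marginal cost and willingness to pay runs from 0 up to 82.
DWL = ½ × 82 × 153.75 = 6303.75.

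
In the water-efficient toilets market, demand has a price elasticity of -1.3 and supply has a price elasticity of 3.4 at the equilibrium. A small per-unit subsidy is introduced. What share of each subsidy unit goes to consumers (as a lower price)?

For a small subsidy around the equilibrium, the benefit split depends on the relative slopes, which at a point are proportional to the elasticities.
Buyer share = εs/(εs + |εd|) = 3.4/(3.4 + 1.3) = 34/47; seller share = |εd|/(εs + |εd|) = 13/47.

Consumer share = 34/47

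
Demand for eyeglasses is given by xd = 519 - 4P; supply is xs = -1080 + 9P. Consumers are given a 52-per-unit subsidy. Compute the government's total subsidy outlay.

Pre-subsidy: 519 - 4P = -1080 + 9P gives P* = 123, x* = 27.
With the rebate, buyers effectively pay Pb = Ps − 52, where Ps is the price sellers receive.
Demand in terms of Ps becomes xd = 519 − 4(Ps − 52) = 727 - 4Ps. Setting this equal to supply: 727 - 4Ps = -1080 + 9Ps, so Ps = 139.
Buyers pay Pb = 139 − 52 = 87; x' = -1080 + 9·139 = 171.
Government outlay = subsidy × quantity = 52 × 171 = 8892.

Government cost = 8892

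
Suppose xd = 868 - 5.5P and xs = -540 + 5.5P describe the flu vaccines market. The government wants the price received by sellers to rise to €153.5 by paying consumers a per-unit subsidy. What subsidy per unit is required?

At a seller price of 153.5, quantity supplied is -540 + 5.5·153.5 = 304.25.
Buyers absorb 304.25 only when they pay Pb with 868 − 5.5·Pb = 304.25, i.e. Pb = 102.5.
s = Ps − Pb = 153.5 − 102.5 = 51.

Required subsidy s = €51 per unit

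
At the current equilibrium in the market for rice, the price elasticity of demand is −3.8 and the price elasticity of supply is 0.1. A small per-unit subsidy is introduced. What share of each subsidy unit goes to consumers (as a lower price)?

For a small subsidy around the equilibrium, the benefit split depends on the relative slopes, which at a point are proportional to the elasticities.
Buyer share = εs/(εs + |εd|) = 0.1/(0.1 + 3.8) = 1/39; seller share = |εd|/(εs + |εd|) = 38/39.

Consumer share = 1/39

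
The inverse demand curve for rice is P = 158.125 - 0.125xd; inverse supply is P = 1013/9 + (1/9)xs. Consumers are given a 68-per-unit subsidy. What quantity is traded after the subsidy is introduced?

Pre-subsidy: 158.125 - 0.125x = 1013/9 + (1/9)x gives x* = 193 and P* = 134.
With the rebate, buyers effectively pay Pb = Ps − 68, where Ps is the price sellers receive.
On the curves, Pb = 158.125 - 0.125x and Ps = 1013/9 + (1/9)x; the wedge Ps − Pb = 68 gives 1013/9 + (1/9)x − (158.125 - 0.125x) = 68, so x' = 481.
Then Pb = 158.125 − 0.125·481 = 98 and Ps = 1013/9 + (1/9)·481 = 166.

x' = 481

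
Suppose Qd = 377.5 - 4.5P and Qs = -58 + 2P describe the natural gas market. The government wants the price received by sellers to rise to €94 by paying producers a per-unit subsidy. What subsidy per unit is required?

Required subsidy s = €39 per unit

At a seller price of 94, quantity supplied is -58 + 2·94 = 130.
Buyers absorb 130 only when they pay Pb with 377.5 − 4.5·Pb = 130, i.e. Pb = 55.
s = Ps − Pb = 94 − 55 = 39.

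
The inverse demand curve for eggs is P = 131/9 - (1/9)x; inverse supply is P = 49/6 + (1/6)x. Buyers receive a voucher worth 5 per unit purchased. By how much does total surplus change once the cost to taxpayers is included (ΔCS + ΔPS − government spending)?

Pre-subsidy: 131/9 - (1/9)x = 49/6 + (1/6)x gives x* = 23 and P* = 12.
With the rebate, buyers effectively pay Pb = Ps − 5, where Ps is the price sellers receive.
On the curves, Pb = 131/9 - (1/9)x and Ps = 49/6 + (1/6)x; the wedge Ps − Pb = 5 gives 49/6 + (1/6)x − (131/9 - (1/9)x) = 5, so x' = 41.
Then Pb = 131/9 − (1/9)·41 = 10 and Ps = 49/6 + (1/6)·41 = 15.
ΔCS = ½(23 + 41)(12 − 10) = 64; ΔPS = ½(23 + 41)(15 − 12) = 96.
Government spending = 5 × 41 = 205.
Net change = 64 + 96 − 205 = -45. The loss equals the DWL triangle ½·5·18.

Net change in total surplus = -45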